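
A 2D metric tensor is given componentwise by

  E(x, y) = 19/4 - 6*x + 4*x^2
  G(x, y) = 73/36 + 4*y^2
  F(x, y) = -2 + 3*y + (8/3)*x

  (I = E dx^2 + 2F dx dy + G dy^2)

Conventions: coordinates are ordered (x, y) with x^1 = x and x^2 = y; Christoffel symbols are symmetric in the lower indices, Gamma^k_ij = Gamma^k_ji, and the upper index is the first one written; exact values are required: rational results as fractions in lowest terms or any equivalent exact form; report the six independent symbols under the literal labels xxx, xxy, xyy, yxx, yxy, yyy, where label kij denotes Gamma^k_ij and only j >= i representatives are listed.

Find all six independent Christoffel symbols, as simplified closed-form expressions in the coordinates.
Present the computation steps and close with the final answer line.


E = 19/4 - 6*x + 4*x^2; F = -2 + 3*y + (8/3)*x; G = 73/36 + 4*y^2
Gamma^k_ij = (1/2) g^{kl} (d_i g_jl + d_j g_il - d_l g_ij), with g^inv = (1/(EG-F^2)) [[G, -F], [-F, E]]
first partials: E_x = -6 + 8*x, E_y = 0, F_x = 8/3, F_y = 3, G_x = 0, G_y = 8*y
D = EG - F^2 = 811/144 + 12*y - (3/2)*x + 10*y^2 - 16*x*y + x^2 - 24*x*y^2 + 16*x^2*y^2
expanded: Gamma^x_xx = (G E_x - 2F F_x + F E_y)/(2D), Gamma^x_xy = (G E_y - F G_x)/(2D), Gamma^x_yy = (2G F_y - G G_x - F G_y)/(2D), Gamma^y_xx = (2E F_x - E E_y - F E_x)/(2D), Gamma^y_xy = (E G_x - F E_y)/(2D), Gamma^y_yy = (E G_y - 2F F_y + F G_x)/(2D); substitute and cancel common factors

Answer: Gamma_xxx = (2304*x*y^2 + 144*x - 1728*y^2 - 1152*y - 108)/(2304*x^2*y^2 + 144*x^2 - 3456*x*y^2 - 2304*x*y - 216*x + 1440*y^2 + 1728*y + 811), Gamma_xxy = 0, Gamma_xyy = (-1536*x*y + 1152*y + 876)/(2304*x^2*y^2 + 144*x^2 - 3456*x*y^2 - 2304*x*y - 216*x + 1440*y^2 + 1728*y + 811), Gamma_yxx = (-1728*x*y + 1296*y + 960)/(2304*x^2*y^2 + 144*x^2 - 3456*x*y^2 - 2304*x*y - 216*x + 1440*y^2 + 1728*y + 811), Gamma_yxy = 0, Gamma_yyy = (2304*x^2*y - 3456*x*y - 1152*x + 1440*y + 864)/(2304*x^2*y^2 + 144*x^2 - 3456*x*y^2 - 2304*x*y - 216*x + 1440*y^2 + 1728*y + 811)


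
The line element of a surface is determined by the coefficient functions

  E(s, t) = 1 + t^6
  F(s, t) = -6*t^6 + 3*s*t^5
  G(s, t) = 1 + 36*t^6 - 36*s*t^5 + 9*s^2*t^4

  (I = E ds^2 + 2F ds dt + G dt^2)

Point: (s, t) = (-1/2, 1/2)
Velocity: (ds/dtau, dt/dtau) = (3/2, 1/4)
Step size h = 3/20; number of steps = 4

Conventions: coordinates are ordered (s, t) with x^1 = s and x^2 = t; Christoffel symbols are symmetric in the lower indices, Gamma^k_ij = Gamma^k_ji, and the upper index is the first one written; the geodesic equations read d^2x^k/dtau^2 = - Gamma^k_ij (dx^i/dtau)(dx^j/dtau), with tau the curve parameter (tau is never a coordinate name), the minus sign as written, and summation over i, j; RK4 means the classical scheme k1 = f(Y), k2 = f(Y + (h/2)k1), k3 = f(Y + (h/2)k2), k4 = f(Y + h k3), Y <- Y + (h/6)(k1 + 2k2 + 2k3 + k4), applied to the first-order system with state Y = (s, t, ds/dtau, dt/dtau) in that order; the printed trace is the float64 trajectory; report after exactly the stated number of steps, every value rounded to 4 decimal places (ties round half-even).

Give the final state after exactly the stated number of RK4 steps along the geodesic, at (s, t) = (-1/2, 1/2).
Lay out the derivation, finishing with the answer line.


f(Y) = (ds/dtau, dt/dtau, -Gamma^s_ij Y'^i Y'^j, -Gamma^t_ij Y'^i Y'^j) with the Gammas evaluated at the stage position; h = 0.150000; intermediate values shown to 6 dp
step 0: s = -0.5000, t = 0.5000, ds/dtau = 1.5000, dt/dtau = 0.2500
step 1:
  k1: at (s, t) = (-0.500000, 0.500000), (ds/dtau, dt/dtau) = (1.500000, 0.250000); Gamma_sss = 0.000000, Gamma_sst = 0.041096, Gamma_stt = -0.328767, Gamma_tss = 0.000000, Gamma_tst = -0.369863, Gamma_ttt = 2.958904; k1 = (1.500000, 0.250000, -0.010274, 0.092466)
  k2: at (s, t) = (-0.387500, 0.518750), (ds/dtau, dt/dtau) = (1.499229, 0.256935); Gamma_sss = 0.000000, Gamma_sst = 0.048101, Gamma_stt = -0.360467, Gamma_tss = 0.000000, Gamma_tst = -0.396397, Gamma_ttt = 2.970592; k2 = (1.499229, 0.256935, -0.013261, 0.109283)
  k3: at (s, t) = (-0.387558, 0.519270), (ds/dtau, dt/dtau) = (1.499005, 0.258196); Gamma_sss = 0.000000, Gamma_sst = 0.048189, Gamma_stt = -0.361063, Gamma_tss = 0.000000, Gamma_tst = -0.397028, Gamma_ttt = 2.974815; k3 = (1.499005, 0.258196, -0.013231, 0.109013)
  k4: at (s, t) = (-0.275149, 0.538729), (ds/dtau, dt/dtau) = (1.498015, 0.266352); Gamma_sss = 0.000000, Gamma_sst = 0.056455, Gamma_stt = -0.396396, Gamma_tss = 0.000000, Gamma_tst = -0.425230, Gamma_ttt = 2.985740; k4 = (1.498015, 0.266352, -0.016929, 0.127514)
  Y <- Y + (h/6)(k1 + 2k2 + 2k3 + k4): s = -0.2751, t = 0.5387, ds/dtau = 1.4980, dt/dtau = 0.2664
step 2:
  k1: at (s, t) = (-0.275138, 0.538665), (ds/dtau, dt/dtau) = (1.497995, 0.266414); Gamma_sss = 0.000000, Gamma_sst = 0.056444, Gamma_stt = -0.396323, Gamma_tss = 0.000000, Gamma_tst = -0.425154, Gamma_ttt = 2.985238; k1 = (1.497995, 0.266414, -0.016922, 0.127465)
  k2: at (s, t) = (-0.162788, 0.558646), (ds/dtau, dt/dtau) = (1.496726, 0.275974); Gamma_sss = 0.000000, Gamma_sst = 0.066173, Gamma_stt = -0.435601, Gamma_tss = 0.000000, Gamma_tst = -0.454884, Gamma_ttt = 2.994407; k2 = (1.496726, 0.275974, -0.021490, 0.147727)
  k3: at (s, t) = (-0.162883, 0.559363), (ds/dtau, dt/dtau) = (1.496384, 0.277494); Gamma_sss = 0.000000, Gamma_sst = 0.066301, Gamma_stt = -0.436417, Gamma_tss = 0.000000, Gamma_tst = -0.455724, Gamma_ttt = 2.999751; k3 = (1.496384, 0.277494, -0.021456, 0.147478)
  k4: at (s, t) = (-0.050680, 0.580289), (ds/dtau, dt/dtau) = (1.494777, 0.288536); Gamma_sss = 0.000000, Gamma_sst = 0.077856, Gamma_stt = -0.480735, Gamma_tss = 0.000000, Gamma_tst = -0.487535, Gamma_ttt = 3.010367; k4 = (1.494777, 0.288536, -0.027135, 0.169922)
  Y <- Y + (h/6)(k1 + 2k2 + 2k3 + k4): s = -0.0507, t = 0.5802, ds/dtau = 1.4947, dt/dtau = 0.2886
step 3:
  k1: at (s, t) = (-0.050663, 0.580213), (ds/dtau, dt/dtau) = (1.494747, 0.288609); Gamma_sss = 0.000000, Gamma_sst = 0.077843, Gamma_stt = -0.480650, Gamma_tss = 0.000000, Gamma_tst = -0.487447, Gamma_ttt = 3.009809; k1 = (1.494747, 0.288609, -0.027126, 0.169864)
  k2: at (s, t) = (0.061443, 0.601858), (ds/dtau, dt/dtau) = (1.492712, 0.301349); Gamma_sss = 0.000000, Gamma_sst = 0.091530, Gamma_stt = -0.530493, Gamma_tss = 0.000000, Gamma_tst = -0.521149, Gamma_ttt = 3.020487; k2 = (1.492712, 0.301349, -0.034171, 0.194560)
  k3: at (s, t) = (0.061290, 0.602814), (ds/dtau, dt/dtau) = (1.492184, 0.303201); Gamma_sss = 0.000000, Gamma_sst = 0.091697, Gamma_stt = -0.531535, Gamma_tss = 0.000000, Gamma_tst = -0.522212, Gamma_ttt = 3.027081; k3 = (1.492184, 0.303201, -0.034109, 0.194248)
  k4: at (s, t) = (0.173164, 0.625693), (ds/dtau, dt/dtau) = (1.489630, 0.317746); Gamma_sss = 0.000000, Gamma_sst = 0.108007, Gamma_stt = -0.588261, Gamma_tss = 0.000000, Gamma_tst = -0.558369, Gamma_ttt = 3.041151; k4 = (1.489630, 0.317746, -0.042853, 0.221537)
  Y <- Y + (h/6)(k1 + 2k2 + 2k3 + k4): s = 0.1732, t = 0.6256, ds/dtau = 1.4896, dt/dtau = 0.3178
step 4:
  k1: at (s, t) = (0.173191, 0.625599), (ds/dtau, dt/dtau) = (1.489583, 0.317835); Gamma_sss = 0.000000, Gamma_sst = 0.107993, Gamma_stt = -0.588167, Gamma_tss = 0.000000, Gamma_tst = -0.558270, Gamma_ttt = 3.040516; k1 = (1.489583, 0.317835, -0.042841, 0.221466)
  k2: at (s, t) = (0.284910, 0.649437), (ds/dtau, dt/dtau) = (1.486370, 0.334445); Gamma_sss = 0.000000, Gamma_sst = 0.127371, Gamma_stt = -0.652468, Gamma_tss = 0.000000, Gamma_tst = -0.596590, Gamma_ttt = 3.056090; k2 = (1.486370, 0.334445, -0.053653, 0.251307)
  k3: at (s, t) = (0.284669, 0.650682), (ds/dtau, dt/dtau) = (1.485559, 0.336683); Gamma_sss = 0.000000, Gamma_sst = 0.127543, Gamma_stt = -0.653660, Gamma_tss = 0.000000, Gamma_tst = -0.597861, Gamma_ttt = 3.064045; k3 = (1.485559, 0.336683, -0.053489, 0.250729)
  k4: at (s, t) = (0.396025, 0.676101), (ds/dtau, dt/dtau) = (1.481560, 0.355444); Gamma_sss = 0.000000, Gamma_sst = 0.150564, Gamma_stt = -0.726999, Gamma_tss = 0.000000, Gamma_tst = -0.638806, Gamma_ttt = 3.084478; k4 = (1.481560, 0.355444, -0.066728, 0.283111)
  Y <- Y + (h/6)(k1 + 2k2 + 2k3 + k4): s = 0.3961, t = 0.6760, ds/dtau = 1.4815, dt/dtau = 0.3556

Answer: s = 0.3961, t = 0.6760, ds/dtau = 1.4815, dt/dtau = 0.3556


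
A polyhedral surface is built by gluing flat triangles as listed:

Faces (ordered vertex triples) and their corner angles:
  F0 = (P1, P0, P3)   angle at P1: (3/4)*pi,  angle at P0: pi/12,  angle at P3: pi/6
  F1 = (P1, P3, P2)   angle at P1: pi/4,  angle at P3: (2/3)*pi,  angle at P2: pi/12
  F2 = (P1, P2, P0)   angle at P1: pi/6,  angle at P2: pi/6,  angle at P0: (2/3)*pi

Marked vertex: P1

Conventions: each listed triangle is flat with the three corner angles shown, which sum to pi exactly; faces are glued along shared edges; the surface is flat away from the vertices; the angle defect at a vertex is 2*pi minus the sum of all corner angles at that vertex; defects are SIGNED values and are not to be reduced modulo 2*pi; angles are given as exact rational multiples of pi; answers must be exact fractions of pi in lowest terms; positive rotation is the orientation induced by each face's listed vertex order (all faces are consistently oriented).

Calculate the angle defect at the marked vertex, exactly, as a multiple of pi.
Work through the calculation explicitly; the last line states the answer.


Sum of corner angles at P1: (7/6)*pi
defect = 2*pi - (7/6)*pi

Answer: defect(P1) = (5/6)*pi


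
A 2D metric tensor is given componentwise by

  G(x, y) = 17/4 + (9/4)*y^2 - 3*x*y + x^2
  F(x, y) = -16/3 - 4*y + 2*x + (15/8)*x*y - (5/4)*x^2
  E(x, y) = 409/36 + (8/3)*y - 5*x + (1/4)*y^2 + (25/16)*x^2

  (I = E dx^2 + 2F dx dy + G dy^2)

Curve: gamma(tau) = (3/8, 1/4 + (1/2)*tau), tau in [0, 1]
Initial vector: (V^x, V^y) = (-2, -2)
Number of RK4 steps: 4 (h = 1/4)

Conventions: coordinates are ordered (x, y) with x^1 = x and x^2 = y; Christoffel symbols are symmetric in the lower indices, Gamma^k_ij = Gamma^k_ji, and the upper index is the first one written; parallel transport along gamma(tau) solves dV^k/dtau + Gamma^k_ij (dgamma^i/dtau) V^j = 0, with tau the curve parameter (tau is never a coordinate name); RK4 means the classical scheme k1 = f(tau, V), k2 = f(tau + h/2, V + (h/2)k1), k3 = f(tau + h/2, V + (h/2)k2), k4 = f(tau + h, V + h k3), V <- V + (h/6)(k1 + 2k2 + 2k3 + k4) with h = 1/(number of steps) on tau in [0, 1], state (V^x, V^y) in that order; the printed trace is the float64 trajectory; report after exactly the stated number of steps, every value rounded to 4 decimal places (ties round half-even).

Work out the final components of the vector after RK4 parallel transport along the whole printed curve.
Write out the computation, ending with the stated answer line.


gamma'(tau) = (0, 1/2); f(tau, V)^k = -Gamma^k_ij(gamma(tau)) gamma'^i(tau) V^j; h = 1/4; intermediate values shown to 6 dp
curve data and Christoffel symbols at the stage parameters:
  tau = 0.000000: gamma = (0.375000, 0.250000), gamma' = (0.000000, 0.500000); Gamma_xxx = -0.568644, Gamma_xxy = 0.457176, Gamma_xyy = -1.079823, Gamma_yxx = -0.715179, Gamma_yxy = 0.600604, Gamma_yyy = -1.418591
  tau = 0.125000: gamma = (0.375000, 0.312500), gamma' = (0.000000, 0.500000); Gamma_xxx = -0.591019, Gamma_xxy = 0.476708, Gamma_xyy = -1.118231, Gamma_yxx = -0.747786, Gamma_yxy = 0.626022, Gamma_yyy = -1.487101
  tau = 0.250000: gamma = (0.375000, 0.375000), gamma' = (0.000000, 0.500000); Gamma_xxx = -0.612245, Gamma_xxy = 0.495078, Gamma_xyy = -1.154385, Gamma_yxx = -0.777600, Gamma_yxy = 0.648917, Gamma_yyy = -1.549489
  tau = 0.375000: gamma = (0.375000, 0.437500), gamma' = (0.000000, 0.500000); Gamma_xxx = -0.630262, Gamma_xxy = 0.510557, Gamma_xyy = -1.183960, Gamma_yxx = -0.801197, Gamma_yxy = 0.666413, Gamma_yyy = -1.598588
  tau = 0.500000: gamma = (0.375000, 0.500000), gamma' = (0.000000, 0.500000); Gamma_xxx = -0.641793, Gamma_xxy = 0.520411, Gamma_xyy = -1.200097, Gamma_yxx = -0.813245, Gamma_yxy = 0.674063, Gamma_yyy = -1.623274
  tau = 0.625000: gamma = (0.375000, 0.562500), gamma' = (0.000000, 0.500000); Gamma_xxx = -0.641904, Gamma_xxy = 0.520544, Gamma_xyy = -1.192508, Gamma_yxx = -0.805882, Gamma_yxy = 0.665348, Gamma_yyy = -1.607179
  tau = 0.750000: gamma = (0.375000, 0.625000), gamma' = (0.000000, 0.500000); Gamma_xxx = -0.623746, Gamma_xxy = 0.505310, Gamma_xyy = -1.146951, Gamma_yxx = -0.768426, Gamma_yxy = 0.631469, Gamma_yyy = -1.528131
  tau = 0.875000: gamma = (0.375000, 0.687500), gamma' = (0.000000, 0.500000); Gamma_xxx = -0.579016, Gamma_xxy = 0.467917, Gamma_xyy = -1.046231, Gamma_yxx = -0.688288, Gamma_yxy = 0.562142, Gamma_yyy = -1.360095
  tau = 1.000000: gamma = (0.375000, 0.750000), gamma' = (0.000000, 0.500000); Gamma_xxx = -0.500003, Gamma_xxy = 0.402153, Gamma_xyy = -0.874486, Gamma_yxx = -0.554387, Gamma_yxy = 0.448473, Gamma_yyy = -1.080328
step 0: V^x = -2.0000, V^y = -2.0000
step 1: k1 = (-0.622647, -0.817987), k2 = (-0.680140, -0.912743), k3 = (-0.685050, -0.919301), k4 = (-0.749567, -1.023060); V <- V + (h/6)(k1 + 2k2 + 2k3 + k4): V^x = -2.1709, V^y = -2.2294
step 2: k1 = (-0.749389, -1.022819), k2 = (-0.817327, -1.129538), k3 = (-0.823056, -1.137371), k4 = (-0.889925, -1.239206); V <- V + (h/6)(k1 + 2k2 + 2k3 + k4): V^x = -2.3759, V^y = -2.5125
step 3: k1 = (-0.889413, -1.238502), k2 = (-0.943091, -1.316056), k3 = (-0.947125, -1.321614), k4 = (-0.970240, -1.347268); V <- V + (h/6)(k1 + 2k2 + 2k3 + k4): V^x = -2.6109, V^y = -2.8401
step 4: k1 = (-0.969051, -1.345646), k2 = (-0.934492, -1.277873), k3 = (-0.931071, -1.273326), k4 = (-0.809191, -1.068399); V <- V + (h/6)(k1 + 2k2 + 2k3 + k4): V^x = -2.8405, V^y = -3.1533

Answer: V^x = -2.8405, V^y = -3.1533


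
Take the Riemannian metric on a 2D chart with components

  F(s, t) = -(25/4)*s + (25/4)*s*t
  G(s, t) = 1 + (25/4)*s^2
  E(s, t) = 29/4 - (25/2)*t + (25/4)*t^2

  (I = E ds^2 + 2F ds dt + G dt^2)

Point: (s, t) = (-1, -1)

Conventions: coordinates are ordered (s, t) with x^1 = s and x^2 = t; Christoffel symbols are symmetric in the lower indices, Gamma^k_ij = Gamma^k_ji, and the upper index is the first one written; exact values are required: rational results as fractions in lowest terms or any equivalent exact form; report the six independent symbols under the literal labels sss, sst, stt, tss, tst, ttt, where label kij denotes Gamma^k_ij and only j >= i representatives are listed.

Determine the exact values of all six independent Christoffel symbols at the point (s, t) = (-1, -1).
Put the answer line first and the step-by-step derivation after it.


Answer: Gamma_sss = 0, Gamma_sst = -50/129, Gamma_stt = 0, Gamma_tss = 0, Gamma_tst = -25/129, Gamma_ttt = 0

E = 26, F = 25/2, G = 29/4 at the point
E_s = 0, E_t = -25, F_s = -25/2, F_t = -25/4, G_s = -25/2, G_t = 0
EG - F^2 = 129/4;  g^inv = (4/129) * [[29/4, -25/2], [-25/2, 26]]
first-kind symbols [ij,l] = (1/2)(d_i g_jl + d_j g_il - d_l g_ij): [ss,s] = E_s/2 = 0, [ss,t] = F_s - E_t/2 = 0, [st,s] = E_t/2 = -25/2, [st,t] = G_s/2 = -25/4, [tt,s] = F_t - G_s/2 = 0, [tt,t] = G_t/2 = 0
Gamma^s_ij = (G*[ij,s] - F*[ij,t])/(EG - F^2), Gamma^t_ij = (E*[ij,t] - F*[ij,s])/(EG - F^2)


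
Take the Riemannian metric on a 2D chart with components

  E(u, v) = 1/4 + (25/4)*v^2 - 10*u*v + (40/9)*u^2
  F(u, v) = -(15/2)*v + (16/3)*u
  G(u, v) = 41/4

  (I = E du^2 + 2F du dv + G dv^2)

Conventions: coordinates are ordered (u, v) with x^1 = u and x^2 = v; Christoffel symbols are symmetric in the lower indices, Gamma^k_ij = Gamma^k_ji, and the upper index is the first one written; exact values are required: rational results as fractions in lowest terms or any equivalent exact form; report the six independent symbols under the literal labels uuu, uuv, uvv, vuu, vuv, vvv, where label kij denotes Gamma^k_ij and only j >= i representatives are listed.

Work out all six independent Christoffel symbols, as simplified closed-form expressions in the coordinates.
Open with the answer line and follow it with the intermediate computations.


Answer: Gamma_uuu = (-3840*u^2 + 10200*u*v + 2464*u - 6750*v^2 - 1620*v)/(2464*u^2 - 3240*u*v + 1125*v^2 + 369), Gamma_uuv = (-7380*u + 9225*v)/(2464*u^2 - 3240*u*v + 1125*v^2 + 369), Gamma_uvv = -11070/(2464*u^2 - 3240*u*v + 1125*v^2 + 369), Gamma_vuu = (3200*u^3 - 11200*u^2*v + 13500*u*v^2 + 960*u*v + 180*u - 5625*v^3 - 600*v^2 - 225*v + 192)/(2464*u^2 - 3240*u*v + 1125*v^2 + 369), Gamma_vuv = (3840*u^2 - 10200*u*v + 6750*v^2)/(2464*u^2 - 3240*u*v + 1125*v^2 + 369), Gamma_vvv = (5760*u - 8100*v)/(2464*u^2 - 3240*u*v + 1125*v^2 + 369)

E = 1/4 + (25/4)*v^2 - 10*u*v + (40/9)*u^2; F = -(15/2)*v + (16/3)*u; G = 41/4
Gamma^k_ij = (1/2) g^{kl} (d_i g_jl + d_j g_il - d_l g_ij), with g^inv = (1/(EG-F^2)) [[G, -F], [-F, E]]
first partials: E_u = -10*v + (80/9)*u, E_v = (25/2)*v - 10*u, F_u = 16/3, F_v = -15/2, G_u = 0, G_v = 0
D = EG - F^2 = 41/16 + (125/16)*v^2 - (45/2)*u*v + (154/9)*u^2
expanded: Gamma^u_uu = (G E_u - 2F F_u + F E_v)/(2D), Gamma^u_uv = (G E_v - F G_u)/(2D), Gamma^u_vv = (2G F_v - G G_u - F G_v)/(2D), Gamma^v_uu = (2E F_u - E E_v - F E_u)/(2D), Gamma^v_uv = (E G_u - F E_v)/(2D), Gamma^v_vv = (E G_v - 2F F_v + F G_u)/(2D); substitute and cancel common factors


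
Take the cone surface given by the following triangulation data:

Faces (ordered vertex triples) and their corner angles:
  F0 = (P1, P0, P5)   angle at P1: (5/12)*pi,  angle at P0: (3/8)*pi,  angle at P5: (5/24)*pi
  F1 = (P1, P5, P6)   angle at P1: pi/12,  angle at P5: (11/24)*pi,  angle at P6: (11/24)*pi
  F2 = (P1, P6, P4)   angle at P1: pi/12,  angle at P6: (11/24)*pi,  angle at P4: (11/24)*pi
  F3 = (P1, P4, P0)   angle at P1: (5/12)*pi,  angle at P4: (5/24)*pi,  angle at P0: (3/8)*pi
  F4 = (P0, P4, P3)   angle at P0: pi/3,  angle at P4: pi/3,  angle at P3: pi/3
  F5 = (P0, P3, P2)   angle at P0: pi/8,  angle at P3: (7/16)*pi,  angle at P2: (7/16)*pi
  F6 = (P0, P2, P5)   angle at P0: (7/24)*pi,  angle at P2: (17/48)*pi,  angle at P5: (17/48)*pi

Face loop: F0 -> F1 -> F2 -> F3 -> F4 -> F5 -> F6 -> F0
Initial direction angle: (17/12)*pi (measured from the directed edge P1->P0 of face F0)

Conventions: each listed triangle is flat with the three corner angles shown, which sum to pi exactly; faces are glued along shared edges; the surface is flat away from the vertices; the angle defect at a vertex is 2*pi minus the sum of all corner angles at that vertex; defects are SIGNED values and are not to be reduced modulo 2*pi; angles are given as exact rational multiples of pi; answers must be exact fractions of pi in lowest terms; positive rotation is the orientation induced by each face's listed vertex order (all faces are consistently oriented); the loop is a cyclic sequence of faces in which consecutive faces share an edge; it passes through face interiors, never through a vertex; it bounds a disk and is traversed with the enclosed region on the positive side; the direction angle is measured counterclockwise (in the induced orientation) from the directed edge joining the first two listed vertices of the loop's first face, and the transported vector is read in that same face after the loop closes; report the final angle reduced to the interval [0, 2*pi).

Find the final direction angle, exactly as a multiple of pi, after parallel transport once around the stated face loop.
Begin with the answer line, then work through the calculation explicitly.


Answer: final direction angle = (11/12)*pi

enclosed vertex P0: corner angles sum to (3/2)*pi, defect = 2*pi - (3/2)*pi = pi/2
enclosed vertex P1: corner angles sum to pi, defect = 2*pi - pi = pi
the final direction is the initial angle plus the enclosed defects, taken mod 2*pi in the induced orientation
final angle = (17/12)*pi + (3/2)*pi = (11/12)*pi (mod 2*pi)


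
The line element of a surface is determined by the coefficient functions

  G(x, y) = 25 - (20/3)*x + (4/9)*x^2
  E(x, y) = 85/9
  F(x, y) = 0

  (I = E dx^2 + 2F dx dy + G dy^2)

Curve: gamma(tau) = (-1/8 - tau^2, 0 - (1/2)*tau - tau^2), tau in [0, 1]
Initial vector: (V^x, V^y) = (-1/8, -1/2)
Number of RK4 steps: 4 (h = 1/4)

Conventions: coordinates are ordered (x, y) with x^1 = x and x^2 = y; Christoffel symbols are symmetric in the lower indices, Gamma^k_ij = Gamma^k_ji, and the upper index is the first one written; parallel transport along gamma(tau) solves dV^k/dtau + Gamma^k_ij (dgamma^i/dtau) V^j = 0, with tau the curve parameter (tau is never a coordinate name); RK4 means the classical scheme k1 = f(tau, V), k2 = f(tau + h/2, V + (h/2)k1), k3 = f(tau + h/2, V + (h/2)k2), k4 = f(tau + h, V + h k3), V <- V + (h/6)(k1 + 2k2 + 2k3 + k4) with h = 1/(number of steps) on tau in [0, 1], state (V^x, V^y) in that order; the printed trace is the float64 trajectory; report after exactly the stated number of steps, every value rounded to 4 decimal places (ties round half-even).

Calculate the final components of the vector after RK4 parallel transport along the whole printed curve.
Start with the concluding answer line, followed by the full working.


Answer: V^x = -0.3828, V^y = -0.3975

gamma'(tau) = (-2*tau, -1/2 - 2*tau); f(tau, V)^k = -Gamma^k_ij(gamma(tau)) gamma'^i(tau) V^j; h = 1/4; intermediate values shown to 6 dp
curve data and Christoffel symbols at the stage parameters:
  tau = 0.000000: gamma = (-0.125000, 0.000000), gamma' = (0.000000, -0.500000); Gamma_xxx = 0.000000, Gamma_xxy = 0.000000, Gamma_xyy = 0.358824, Gamma_yxx = 0.000000, Gamma_yxy = -0.131148, Gamma_yyy = 0.000000
  tau = 0.125000: gamma = (-0.140625, -0.078125), gamma' = (-0.250000, -0.750000); Gamma_xxx = 0.000000, Gamma_xxy = 0.000000, Gamma_xyy = 0.359559, Gamma_yxx = 0.000000, Gamma_yxy = -0.130879, Gamma_yyy = 0.000000
  tau = 0.250000: gamma = (-0.187500, -0.187500), gamma' = (-0.500000, -1.000000); Gamma_xxx = 0.000000, Gamma_xxy = 0.000000, Gamma_xyy = 0.361765, Gamma_yxx = 0.000000, Gamma_yxy = -0.130081, Gamma_yyy = 0.000000
  tau = 0.375000: gamma = (-0.265625, -0.328125), gamma' = (-0.750000, -1.250000); Gamma_xxx = 0.000000, Gamma_xxy = 0.000000, Gamma_xyy = 0.365441, Gamma_yxx = 0.000000, Gamma_yxy = -0.128773, Gamma_yyy = 0.000000
  tau = 0.500000: gamma = (-0.375000, -0.500000), gamma' = (-1.000000, -1.500000); Gamma_xxx = 0.000000, Gamma_xxy = 0.000000, Gamma_xyy = 0.370588, Gamma_yxx = 0.000000, Gamma_yxy = -0.126984, Gamma_yyy = 0.000000
  tau = 0.625000: gamma = (-0.515625, -0.703125), gamma' = (-1.250000, -1.750000); Gamma_xxx = 0.000000, Gamma_xxy = 0.000000, Gamma_xyy = 0.377206, Gamma_yxx = 0.000000, Gamma_yxy = -0.124756, Gamma_yyy = 0.000000
  tau = 0.750000: gamma = (-0.687500, -0.937500), gamma' = (-1.500000, -2.000000); Gamma_xxx = 0.000000, Gamma_xxy = 0.000000, Gamma_xyy = 0.385294, Gamma_yxx = 0.000000, Gamma_yxy = -0.122137, Gamma_yyy = 0.000000
  tau = 0.875000: gamma = (-0.890625, -1.203125), gamma' = (-1.750000, -2.250000); Gamma_xxx = 0.000000, Gamma_xxy = 0.000000, Gamma_xyy = 0.394853, Gamma_yxx = 0.000000, Gamma_yxy = -0.119181, Gamma_yyy = 0.000000
  tau = 1.000000: gamma = (-1.125000, -1.500000), gamma' = (-2.000000, -2.500000); Gamma_xxx = 0.000000, Gamma_xxy = 0.000000, Gamma_xyy = 0.405882, Gamma_yxx = 0.000000, Gamma_yxy = -0.115942, Gamma_yyy = 0.000000
step 0: V^x = -0.1250, V^y = -0.5000
step 1: k1 = (-0.089706, 0.008197), k2 = (-0.134558, 0.029697), k3 = (-0.133834, 0.030159), k4 = (-0.178155, 0.052642); V <- V + (h/6)(k1 + 2k2 + 2k3 + k4): V^x = -0.1585, V^y = -0.4925
step 2: k1 = (-0.178161, 0.052652), k2 = (-0.221958, 0.076030), k3 = (-0.220623, 0.076629), k4 = (-0.263110, 0.100806); V <- V + (h/6)(k1 + 2k2 + 2k3 + k4): V^x = -0.2138, V^y = -0.4734
step 3: k1 = (-0.263133, 0.100832), k2 = (-0.304151, 0.125710), k3 = (-0.302098, 0.126345), k4 = (-0.340427, 0.151609); V <- V + (h/6)(k1 + 2k2 + 2k3 + k4): V^x = -0.2895, V^y = -0.4418
step 4: k1 = (-0.340475, 0.151656), k2 = (-0.375696, 0.177233), k3 = (-0.372856, 0.177747), k4 = (-0.403246, 0.203072); V <- V + (h/6)(k1 + 2k2 + 2k3 + k4): V^x = -0.3828, V^y = -0.3975


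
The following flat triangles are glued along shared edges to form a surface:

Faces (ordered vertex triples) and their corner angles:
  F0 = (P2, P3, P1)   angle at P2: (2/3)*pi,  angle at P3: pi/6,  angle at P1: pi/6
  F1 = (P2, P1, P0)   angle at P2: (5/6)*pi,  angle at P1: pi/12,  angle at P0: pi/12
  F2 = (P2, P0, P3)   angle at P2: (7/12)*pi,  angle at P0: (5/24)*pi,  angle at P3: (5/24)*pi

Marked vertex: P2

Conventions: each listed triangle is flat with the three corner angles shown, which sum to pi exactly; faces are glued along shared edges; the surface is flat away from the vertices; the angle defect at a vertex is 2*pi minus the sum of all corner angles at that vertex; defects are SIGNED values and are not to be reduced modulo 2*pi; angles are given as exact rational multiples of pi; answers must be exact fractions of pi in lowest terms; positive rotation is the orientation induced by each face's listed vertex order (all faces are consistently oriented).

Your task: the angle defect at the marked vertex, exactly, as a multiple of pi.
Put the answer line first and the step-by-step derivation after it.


Answer: defect(P2) = -pi/12

Sum of corner angles at P2: (25/12)*pi
defect = 2*pi - (25/12)*pi


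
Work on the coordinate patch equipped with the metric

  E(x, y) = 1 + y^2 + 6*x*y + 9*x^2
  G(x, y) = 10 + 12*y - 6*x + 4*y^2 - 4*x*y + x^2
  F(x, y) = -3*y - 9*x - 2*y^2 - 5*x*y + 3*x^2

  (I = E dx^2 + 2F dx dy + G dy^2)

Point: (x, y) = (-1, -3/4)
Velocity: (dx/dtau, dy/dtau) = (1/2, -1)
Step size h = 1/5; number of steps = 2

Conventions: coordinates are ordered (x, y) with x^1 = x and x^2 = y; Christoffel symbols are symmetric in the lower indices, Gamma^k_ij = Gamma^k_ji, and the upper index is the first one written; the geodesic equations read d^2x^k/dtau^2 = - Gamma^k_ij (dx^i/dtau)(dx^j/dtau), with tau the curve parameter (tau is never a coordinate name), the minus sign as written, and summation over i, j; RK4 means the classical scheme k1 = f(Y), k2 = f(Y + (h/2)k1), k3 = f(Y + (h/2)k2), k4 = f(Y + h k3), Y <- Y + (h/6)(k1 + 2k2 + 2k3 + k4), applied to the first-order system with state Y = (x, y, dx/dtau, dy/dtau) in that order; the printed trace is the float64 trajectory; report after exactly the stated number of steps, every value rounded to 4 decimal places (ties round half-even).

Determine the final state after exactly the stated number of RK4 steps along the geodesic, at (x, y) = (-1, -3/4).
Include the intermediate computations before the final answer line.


f(Y) = (dx/dtau, dy/dtau, -Gamma^x_ij Y'^i Y'^j, -Gamma^y_ij Y'^i Y'^j) with the Gammas evaluated at the stage position; h = 0.200000; intermediate values shown to 6 dp
step 0: x = -1.0000, y = -0.7500, dx/dtau = 0.5000, dy/dtau = -1.0000
step 1:
  k1: at (x, y) = (-1.000000, -0.750000), (dx/dtau, dy/dtau) = (0.500000, -1.000000); Gamma_xxx = -0.527859, Gamma_xxy = -0.175953, Gamma_xyy = 0.351906, Gamma_yxx = -0.351906, Gamma_yxy = -0.117302, Gamma_yyy = 0.234604; k1 = (0.500000, -1.000000, -0.395894, -0.263930)
  k2: at (x, y) = (-0.950000, -0.850000), (dx/dtau, dy/dtau) = (0.460411, -1.026393); Gamma_xxx = -0.561954, Gamma_xxy = -0.187318, Gamma_xyy = 0.374636, Gamma_yxx = -0.341729, Gamma_yxy = -0.113910, Gamma_yyy = 0.227819; k2 = (0.460411, -1.026393, -0.452590, -0.275223)
  k3: at (x, y) = (-0.953959, -0.852639), (dx/dtau, dy/dtau) = (0.454741, -1.027522); Gamma_xxx = -0.561269, Gamma_xxy = -0.187090, Gamma_xyy = 0.374180, Gamma_yxx = -0.339779, Gamma_yxy = -0.113260, Gamma_yyy = 0.226519; k3 = (0.454741, -1.027522, -0.453833, -0.274740)
  k4: at (x, y) = (-0.909052, -0.955504), (dx/dtau, dy/dtau) = (0.409233, -1.054948); Gamma_xxx = -0.595445, Gamma_xxy = -0.198482, Gamma_xyy = 0.396963, Gamma_yxx = -0.323061, Gamma_yxy = -0.107687, Gamma_yyy = 0.215374; k4 = (0.409233, -1.054948, -0.513443, -0.278571)
  Y <- Y + (h/6)(k1 + 2k2 + 2k3 + k4): x = -0.9087, y = -0.9554, dx/dtau = 0.4093, dy/dtau = -1.0547
step 2:
  k1: at (x, y) = (-0.908682, -0.955426), (dx/dtau, dy/dtau) = (0.409261, -1.054748); Gamma_xxx = -0.595561, Gamma_xxy = -0.198520, Gamma_xyy = 0.397041, Gamma_yxx = -0.323194, Gamma_yxy = -0.107731, Gamma_yyy = 0.215463; k1 = (0.409261, -1.054748, -0.513341, -0.278575)
  k2: at (x, y) = (-0.867756, -1.060901), (dx/dtau, dy/dtau) = (0.357927, -1.082605); Gamma_xxx = -0.629060, Gamma_xxy = -0.209687, Gamma_xyy = 0.419373, Gamma_yxx = -0.299743, Gamma_yxy = -0.099914, Gamma_yyy = 0.199829; k2 = (0.357927, -1.082605, -0.573434, -0.273238)
  k3: at (x, y) = (-0.872889, -1.063686), (dx/dtau, dy/dtau) = (0.351917, -1.082071); Gamma_xxx = -0.627440, Gamma_xxy = -0.209147, Gamma_xyy = 0.418293, Gamma_yxx = -0.297420, Gamma_yxy = -0.099140, Gamma_yyy = 0.198280; k3 = (0.351917, -1.082071, -0.571351, -0.270833)
  k4: at (x, y) = (-0.838299, -1.171840), (dx/dtau, dy/dtau) = (0.294990, -1.108914); Gamma_xxx = -0.657332, Gamma_xxy = -0.219111, Gamma_xyy = 0.438221, Gamma_yxx = -0.266485, Gamma_yxy = -0.088828, Gamma_yyy = 0.177657; k4 = (0.294990, -1.108914, -0.625027, -0.253388)
  Y <- Y + (h/6)(k1 + 2k2 + 2k3 + k4): x = -0.8379, y = -1.1719, dx/dtau = 0.2950, dy/dtau = -1.1088

Answer: x = -0.8379, y = -1.1719, dx/dtau = 0.2950, dy/dtau = -1.1088


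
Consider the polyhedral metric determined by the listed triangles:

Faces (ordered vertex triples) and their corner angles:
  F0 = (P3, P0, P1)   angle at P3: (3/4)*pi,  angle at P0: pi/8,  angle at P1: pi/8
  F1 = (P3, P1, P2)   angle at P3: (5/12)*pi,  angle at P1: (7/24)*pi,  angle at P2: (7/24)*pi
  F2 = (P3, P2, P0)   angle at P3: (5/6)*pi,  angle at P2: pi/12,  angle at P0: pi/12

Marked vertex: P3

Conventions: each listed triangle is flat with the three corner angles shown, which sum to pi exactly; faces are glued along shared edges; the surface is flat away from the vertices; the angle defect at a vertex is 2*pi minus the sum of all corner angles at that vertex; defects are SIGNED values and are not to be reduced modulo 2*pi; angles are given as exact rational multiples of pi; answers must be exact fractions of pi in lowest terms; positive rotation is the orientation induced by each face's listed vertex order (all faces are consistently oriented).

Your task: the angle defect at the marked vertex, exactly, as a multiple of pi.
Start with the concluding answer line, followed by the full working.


Answer: defect(P3) = 0

Sum of corner angles at P3: 2*pi
defect = 2*pi - 2*pi


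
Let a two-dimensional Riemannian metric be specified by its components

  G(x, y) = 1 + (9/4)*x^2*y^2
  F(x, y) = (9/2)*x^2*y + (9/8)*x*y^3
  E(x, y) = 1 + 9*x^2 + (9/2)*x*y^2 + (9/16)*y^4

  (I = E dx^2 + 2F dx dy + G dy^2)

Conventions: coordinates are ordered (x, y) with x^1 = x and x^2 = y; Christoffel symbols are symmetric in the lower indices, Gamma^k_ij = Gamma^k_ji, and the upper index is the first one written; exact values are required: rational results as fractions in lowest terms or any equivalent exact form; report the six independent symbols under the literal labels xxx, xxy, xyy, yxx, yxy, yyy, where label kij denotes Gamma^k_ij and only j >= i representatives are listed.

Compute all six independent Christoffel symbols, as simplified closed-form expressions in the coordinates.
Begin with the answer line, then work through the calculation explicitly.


Answer: Gamma_xxx = (144*x + 36*y^2)/(36*x^2*y^2 + 144*x^2 + 72*x*y^2 + 9*y^4 + 16), Gamma_xxy = (72*x*y + 18*y^3)/(36*x^2*y^2 + 144*x^2 + 72*x*y^2 + 9*y^4 + 16), Gamma_xyy = (72*x^2 + 18*x*y^2)/(36*x^2*y^2 + 144*x^2 + 72*x*y^2 + 9*y^4 + 16), Gamma_yxx = 72*x*y/(36*x^2*y^2 + 144*x^2 + 72*x*y^2 + 9*y^4 + 16), Gamma_yxy = 36*x*y^2/(36*x^2*y^2 + 144*x^2 + 72*x*y^2 + 9*y^4 + 16), Gamma_yyy = 36*x^2*y/(36*x^2*y^2 + 144*x^2 + 72*x*y^2 + 9*y^4 + 16)

E = 1 + 9*x^2 + (9/2)*x*y^2 + (9/16)*y^4; F = (9/2)*x^2*y + (9/8)*x*y^3; G = 1 + (9/4)*x^2*y^2
Gamma^k_ij = (1/2) g^{kl} (d_i g_jl + d_j g_il - d_l g_ij), with g^inv = (1/(EG-F^2)) [[G, -F], [-F, E]]
first partials: E_x = 18*x + (9/2)*y^2, E_y = 9*x*y + (9/4)*y^3, F_x = 9*x*y + (9/8)*y^3, F_y = (9/2)*x^2 + (27/8)*x*y^2, G_x = (9/2)*x*y^2, G_y = (9/2)*x^2*y
D = EG - F^2 = 1 + 9*x^2 + (9/2)*x*y^2 + (9/16)*y^4 + (9/4)*x^2*y^2
expanded: Gamma^x_xx = (G E_x - 2F F_x + F E_y)/(2D), Gamma^x_xy = (G E_y - F G_x)/(2D), Gamma^x_yy = (2G F_y - G G_x - F G_y)/(2D), Gamma^y_xx = (2E F_x - E E_y - F E_x)/(2D), Gamma^y_xy = (E G_x - F E_y)/(2D), Gamma^y_yy = (E G_y - 2F F_y + F G_x)/(2D); substitute and cancel common factors


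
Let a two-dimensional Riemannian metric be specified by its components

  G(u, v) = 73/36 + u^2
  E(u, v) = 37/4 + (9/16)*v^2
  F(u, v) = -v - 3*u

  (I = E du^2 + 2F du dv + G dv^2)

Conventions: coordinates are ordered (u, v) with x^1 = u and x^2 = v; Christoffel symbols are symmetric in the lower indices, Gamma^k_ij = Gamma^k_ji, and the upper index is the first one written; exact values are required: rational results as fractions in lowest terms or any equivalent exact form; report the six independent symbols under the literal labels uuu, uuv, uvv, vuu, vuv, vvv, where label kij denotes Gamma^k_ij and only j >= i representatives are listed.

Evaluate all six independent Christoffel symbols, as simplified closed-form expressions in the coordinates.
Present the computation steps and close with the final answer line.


E = 37/4 + (9/16)*v^2; F = -v - 3*u; G = 73/36 + u^2
Gamma^k_ij = (1/2) g^{kl} (d_i g_jl + d_j g_il - d_l g_ij), with g^inv = (1/(EG-F^2)) [[G, -F], [-F, E]]
first partials: E_u = 0, E_v = (9/8)*v, F_u = -3, F_v = -1, G_u = 2*u, G_v = 0
D = EG - F^2 = 2701/144 + (9/64)*v^2 - 6*u*v + (1/4)*u^2 + (9/16)*u^2*v^2
expanded: Gamma^u_uu = (G E_u - 2F F_u + F E_v)/(2D), Gamma^u_uv = (G E_v - F G_u)/(2D), Gamma^u_vv = (2G F_v - G G_u - F G_v)/(2D), Gamma^v_uu = (2E F_u - E E_v - F E_u)/(2D), Gamma^v_uv = (E G_u - F E_v)/(2D), Gamma^v_vv = (E G_v - 2F F_v + F G_u)/(2D); substitute and cancel common factors

Answer: Gamma_uuu = (-972*u*v - 5184*u - 324*v^2 - 1728*v)/(324*u^2*v^2 + 144*u^2 - 3456*u*v + 81*v^2 + 10804), Gamma_uuv = (324*u^2*v + 1728*u^2 + 576*u*v + 657*v)/(324*u^2*v^2 + 144*u^2 - 3456*u*v + 81*v^2 + 10804), Gamma_uvv = (-576*u^3 - 576*u^2 - 1168*u - 1168)/(324*u^2*v^2 + 144*u^2 - 3456*u*v + 81*v^2 + 10804), Gamma_vuu = (-729*v^3 - 3888*v^2 - 11988*v - 63936)/(1296*u^2*v^2 + 576*u^2 - 13824*u*v + 324*v^2 + 43216), Gamma_vuv = (324*u*v^2 + 972*u*v + 5328*u + 324*v^2)/(324*u^2*v^2 + 144*u^2 - 3456*u*v + 81*v^2 + 10804), Gamma_vvv = (-1728*u^2 - 576*u*v - 1728*u - 576*v)/(324*u^2*v^2 + 144*u^2 - 3456*u*v + 81*v^2 + 10804)


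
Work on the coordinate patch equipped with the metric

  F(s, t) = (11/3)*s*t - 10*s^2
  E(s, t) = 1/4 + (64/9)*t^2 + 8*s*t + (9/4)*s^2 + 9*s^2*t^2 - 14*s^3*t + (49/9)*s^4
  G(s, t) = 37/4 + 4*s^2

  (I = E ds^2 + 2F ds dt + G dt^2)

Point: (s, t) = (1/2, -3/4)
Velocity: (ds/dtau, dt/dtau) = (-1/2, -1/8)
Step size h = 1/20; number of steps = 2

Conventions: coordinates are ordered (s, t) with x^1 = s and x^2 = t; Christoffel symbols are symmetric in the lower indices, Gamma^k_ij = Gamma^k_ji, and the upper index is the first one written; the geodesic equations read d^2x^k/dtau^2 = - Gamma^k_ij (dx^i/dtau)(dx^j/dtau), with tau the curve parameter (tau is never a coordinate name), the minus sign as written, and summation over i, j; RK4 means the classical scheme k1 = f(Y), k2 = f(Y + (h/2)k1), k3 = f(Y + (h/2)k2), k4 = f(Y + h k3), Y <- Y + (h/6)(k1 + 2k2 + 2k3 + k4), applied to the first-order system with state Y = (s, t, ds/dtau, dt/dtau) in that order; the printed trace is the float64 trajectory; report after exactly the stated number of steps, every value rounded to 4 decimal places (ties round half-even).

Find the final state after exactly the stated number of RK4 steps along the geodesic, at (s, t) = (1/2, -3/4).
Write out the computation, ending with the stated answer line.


f(Y) = (ds/dtau, dt/dtau, -Gamma^s_ij Y'^i Y'^j, -Gamma^t_ij Y'^i Y'^j) with the Gammas evaluated at the stage position; h = 0.050000; intermediate values shown to 6 dp
step 0: s = 0.5000, t = -0.7500, ds/dtau = -0.5000, dt/dtau = -0.1250
step 1:
  k1: at (s, t) = (0.500000, -0.750000), (ds/dtau, dt/dtau) = (-0.500000, -0.125000); Gamma_sss = 1.029911, Gamma_sst = -1.573727, Gamma_stt = -0.051031, Gamma_tss = -0.279343, Gamma_tst = -0.399824, Gamma_ttt = -0.019292; k1 = (-0.500000, -0.125000, -0.059964, 0.120115)
  k2: at (s, t) = (0.487500, -0.753125), (ds/dtau, dt/dtau) = (-0.501499, -0.121997); Gamma_sss = 0.966079, Gamma_sst = -1.567062, Gamma_stt = -0.049777, Gamma_tss = -0.302682, Gamma_tst = -0.380743, Gamma_ttt = -0.018166; k2 = (-0.501499, -0.121997, -0.050479, 0.122984)
  k3: at (s, t) = (0.487463, -0.753050), (ds/dtau, dt/dtau) = (-0.501262, -0.121925); Gamma_sss = 0.965928, Gamma_sst = -1.567230, Gamma_stt = -0.049787, Gamma_tss = -0.302794, Gamma_tst = -0.380732, Gamma_ttt = -0.018167; k3 = (-0.501262, -0.121925, -0.050395, 0.122889)
  k4: at (s, t) = (0.474937, -0.756096), (ds/dtau, dt/dtau) = (-0.502520, -0.118856); Gamma_sss = 0.902232, Gamma_sst = -1.560173, Gamma_stt = -0.048494, Gamma_tss = -0.323694, Gamma_tst = -0.361863, Gamma_ttt = -0.017064; k4 = (-0.502520, -0.118856, -0.040783, 0.125208)
  Y <- Y + (h/6)(k1 + 2k2 + 2k3 + k4): s = 0.4749, t = -0.7561, ds/dtau = -0.5025, dt/dtau = -0.1189
step 2:
  k1: at (s, t) = (0.474933, -0.756098), (ds/dtau, dt/dtau) = (-0.502521, -0.118858); Gamma_sss = 0.902212, Gamma_sst = -1.560170, Gamma_stt = -0.048494, Gamma_tss = -0.323700, Gamma_tst = -0.361857, Gamma_ttt = -0.017064; k1 = (-0.502521, -0.118858, -0.040775, 0.125210)
  k2: at (s, t) = (0.462370, -0.759069), (ds/dtau, dt/dtau) = (-0.503540, -0.115727); Gamma_sss = 0.838693, Gamma_sst = -1.552719, Gamma_stt = -0.047164, Gamma_tss = -0.342157, Gamma_tst = -0.343211, Gamma_ttt = -0.015985; k2 = (-0.503540, -0.115727, -0.031057, 0.126969)
  k3: at (s, t) = (0.462344, -0.758991), (ds/dtau, dt/dtau) = (-0.503297, -0.115684); Gamma_sss = 0.838591, Gamma_sst = -1.552889, Gamma_stt = -0.047174, Gamma_tss = -0.342240, Gamma_tst = -0.343215, Gamma_ttt = -0.015986; k3 = (-0.503297, -0.115684, -0.030962, 0.126872)
  k4: at (s, t) = (0.449768, -0.761882), (ds/dtau, dt/dtau) = (-0.504069, -0.112514); Gamma_sss = 0.775458, Gamma_sst = -1.545064, Gamma_stt = -0.045813, Gamma_tss = -0.358198, Gamma_tst = -0.324854, Gamma_ttt = -0.014935; k4 = (-0.504069, -0.112514, -0.021197, 0.128050)
  Y <- Y + (h/6)(k1 + 2k2 + 2k3 + k4): s = 0.4498, t = -0.7619, ds/dtau = -0.5041, dt/dtau = -0.1125

Answer: s = 0.4498, t = -0.7619, ds/dtau = -0.5041, dt/dtau = -0.1125


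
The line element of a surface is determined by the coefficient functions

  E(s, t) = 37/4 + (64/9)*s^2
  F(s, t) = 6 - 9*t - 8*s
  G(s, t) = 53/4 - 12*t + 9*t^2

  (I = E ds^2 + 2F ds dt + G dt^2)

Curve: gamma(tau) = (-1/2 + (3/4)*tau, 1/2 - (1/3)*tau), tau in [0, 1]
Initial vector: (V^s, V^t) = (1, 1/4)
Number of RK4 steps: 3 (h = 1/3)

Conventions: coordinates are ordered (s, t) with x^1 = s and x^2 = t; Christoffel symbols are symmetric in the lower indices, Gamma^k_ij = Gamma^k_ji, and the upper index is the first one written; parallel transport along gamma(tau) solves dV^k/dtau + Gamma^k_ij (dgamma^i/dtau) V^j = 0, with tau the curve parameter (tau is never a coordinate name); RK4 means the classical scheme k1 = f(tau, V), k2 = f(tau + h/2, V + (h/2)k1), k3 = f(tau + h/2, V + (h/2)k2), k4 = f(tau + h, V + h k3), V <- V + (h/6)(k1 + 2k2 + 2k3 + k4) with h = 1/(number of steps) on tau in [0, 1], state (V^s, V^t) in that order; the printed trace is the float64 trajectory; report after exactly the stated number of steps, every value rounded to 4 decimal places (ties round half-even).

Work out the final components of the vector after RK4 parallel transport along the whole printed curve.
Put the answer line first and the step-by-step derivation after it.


Answer: V^s = 0.6453, V^t = 0.8181

gamma'(tau) = (3/4, -1/3); f(tau, V)^k = -Gamma^k_ij(gamma(tau)) gamma'^i(tau) V^j; h = 1/3; intermediate values shown to 6 dp
curve data and Christoffel symbols at the stage parameters:
  tau = 0.000000: gamma = (-0.500000, 0.500000), gamma' = (0.750000, -0.333333); Gamma_sss = 0.137185, Gamma_sst = 0.000000, Gamma_stt = -1.036719, Gamma_tss = -0.921528, Gamma_tst = 0.000000, Gamma_ttt = 0.442311
  tau = 0.166667: gamma = (-0.375000, 0.444444), gamma' = (0.750000, -0.333333); Gamma_sss = 0.190245, Gamma_sst = 0.000000, Gamma_stt = -1.038752, Gamma_tss = -0.923336, Gamma_tst = 0.000000, Gamma_ttt = 0.329443
  tau = 0.333333: gamma = (-0.250000, 0.388889), gamma' = (0.750000, -0.333333); Gamma_sss = 0.240572, Gamma_sst = 0.000000, Gamma_stt = -1.027498, Gamma_tss = -0.913332, Gamma_tst = 0.000000, Gamma_ttt = 0.213561
  tau = 0.500000: gamma = (-0.125000, 0.333333), gamma' = (0.750000, -0.333333); Gamma_sss = 0.286285, Gamma_sst = 0.000000, Gamma_stt = -1.003735, Gamma_tss = -0.892209, Gamma_tst = 0.000000, Gamma_ttt = 0.099019
  tau = 0.666667: gamma = (0.000000, 0.277778), gamma' = (0.750000, -0.333333); Gamma_sss = 0.325950, Gamma_sst = 0.000000, Gamma_stt = -0.969119, Gamma_tss = -0.861439, Gamma_tst = 0.000000, Gamma_ttt = -0.010186
  tau = 0.833333: gamma = (0.125000, 0.222222), gamma' = (0.750000, -0.333333); Gamma_sss = 0.358714, Gamma_sst = 0.000000, Gamma_stt = -0.925904, Gamma_tss = -0.823026, Gamma_tst = 0.000000, Gamma_ttt = -0.110837
  tau = 1.000000: gamma = (0.250000, 0.166667), gamma' = (0.750000, -0.333333); Gamma_sss = 0.384321, Gamma_sst = 0.000000, Gamma_stt = -0.876600, Gamma_tss = -0.779200, Gamma_tst = 0.000000, Gamma_ttt = -0.200739
step 0: V^s = 1.0000, V^t = 0.2500
step 1: k1 = (-0.189282, 0.728006), k2 = (-0.266757, 0.711433), k3 = (-0.263958, 0.702188), k4 = (-0.330345, 0.659187); V <- V + (h/6)(k1 + 2k2 + 2k3 + k4): V^s = 0.9122, V^t = 0.4841
step 2: k1 = (-0.330397, 0.659295), k2 = (-0.382776, 0.593139), k3 = (-0.377213, 0.586933), k4 = (-0.411847, 0.505785); V <- V + (h/6)(k1 + 2k2 + 2k3 + k4): V^s = 0.7865, V^t = 0.6800
step 3: k1 = (-0.411927, 0.505823), k2 = (-0.429007, 0.414857), k3 = (-0.423562, 0.413660), k4 = (-0.424982, 0.322386); V <- V + (h/6)(k1 + 2k2 + 2k3 + k4): V^s = 0.6453, V^t = 0.8181
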